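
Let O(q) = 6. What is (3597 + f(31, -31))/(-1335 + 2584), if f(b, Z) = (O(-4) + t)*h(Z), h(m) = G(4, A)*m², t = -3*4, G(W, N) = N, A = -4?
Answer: 26661/1249 ≈ 21.346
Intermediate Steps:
t = -12
h(m) = -4*m²
f(b, Z) = 24*Z² (f(b, Z) = (6 - 12)*(-4*Z²) = -(-24)*Z² = 24*Z²)
(3597 + f(31, -31))/(-1335 + 2584) = (3597 + 24*(-31)²)/(-1335 + 2584) = (3597 + 24*961)/1249 = (3597 + 23064)*(1/1249) = 26661*(1/1249) = 26661/1249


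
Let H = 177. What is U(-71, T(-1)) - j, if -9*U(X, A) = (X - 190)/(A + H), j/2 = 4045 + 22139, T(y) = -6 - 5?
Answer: -8693059/166 ≈ -52368.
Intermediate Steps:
T(y) = -11
j = 52368 (j = 2*(4045 + 22139) = 2*26184 = 52368)
U(X, A) = -(-190 + X)/(9*(177 + A)) (U(X, A) = -(X - 190)/(9*(A + 177)) = -(-190 + X)/(9*(177 + A)))
U(-71, T(-1)) - j = (190 - 1*(-71))/(9*(177 - 11)) - 1*52368 = (⅑)*(190 + 71)/166 - 52368 = (⅑)*(1/166)*261 - 52368 = 29/166 - 52368 = -8693059/166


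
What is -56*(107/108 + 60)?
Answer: -92218/27 ≈ -3415.5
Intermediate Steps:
-56*(107/108 + 60) = -56*6587/108 = -92218/27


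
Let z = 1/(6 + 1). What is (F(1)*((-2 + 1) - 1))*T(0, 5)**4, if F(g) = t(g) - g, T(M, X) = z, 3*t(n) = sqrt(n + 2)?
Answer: 2/2401 - 2*sqrt(3)/7203 ≈ 0.00035206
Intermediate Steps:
t(n) = sqrt(2 + n)/3 (t(n) = sqrt(n + 2)/3 = sqrt(2 + n)/3)
z = 1/7 ≈ 0.14286
T(M, X) = 1/7
F(g) = -g + sqrt(2 + g)/3 (F(g) = sqrt(2 + g)/3 - g = -g + sqrt(2 + g)/3)
(F(1)*((-2 + 1) - 1))*T(0, 5)**4 = ((-1*1 + sqrt(2 + 1)/3)*((-2 + 1) - 1))*(1/7)**4 = ((-1 + sqrt(3)/3)*(-1 - 1))*(1/2401) = ((-1 + sqrt(3)/3)*(-2))*(1/2401) = (2 - 2*sqrt(3)/3)*(1/2401) = 2/2401 - 2*sqrt(3)/7203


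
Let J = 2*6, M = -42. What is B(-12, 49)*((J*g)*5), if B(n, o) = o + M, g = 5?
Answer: 2100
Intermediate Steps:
J = 12
B(n, o) = -42 + o (B(n, o) = o - 42 = -42 + o)
B(-12, 49)*((J*g)*5) = (-42 + 49)*((12*5)*5) = 7*(60*5) = 7*300 = 2100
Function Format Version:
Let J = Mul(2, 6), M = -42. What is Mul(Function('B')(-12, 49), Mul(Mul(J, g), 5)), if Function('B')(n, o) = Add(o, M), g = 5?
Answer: 2100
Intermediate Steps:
J = 12
Function('B')(n, o) = Add(-42, o) (Function('B')(n, o) = Add(o, -42) = Add(-42, o))
Mul(Function('B')(-12, 49), Mul(Mul(J, g), 5)) = Mul(Add(-42, 49), Mul(Mul(12, 5), 5)) = Mul(7, Mul(60, 5)) = Mul(7, 300) = 2100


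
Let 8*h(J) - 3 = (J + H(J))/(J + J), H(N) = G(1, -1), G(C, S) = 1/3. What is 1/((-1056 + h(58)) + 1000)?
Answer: -2784/154685 ≈ -0.017998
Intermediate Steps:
G(C, S) = 1/3
H(N) = 1/3
h(J) = 3/8 + (1/3 + J)/(16*J) (h(J) = 3/8 + ((J + 1/3)/(J + J))/8 = 3/8 + ((1/3 + J)/((2*J)))/8 = 3/8 + ((1/3 + J)*(1/(2*J)))/8 = 3/8 + ((1/3 + J)/(2*J))/8 = 3/8 + (1/3 + J)/(16*J))
1/((-1056 + h(58)) + 1000) = 1/((-1056 + (1/48)*(1 + 21*58)/58) + 1000) = 1/((-1056 + (1/48)*(1/58)*(1 + 1218)) + 1000) = 1/((-1056 + (1/48)*(1/58)*1219) + 1000) = 1/((-1056 + 1219/2784) + 1000) = 1/(-2938685/2784 + 1000) = 1/(-154685/2784) = -2784/154685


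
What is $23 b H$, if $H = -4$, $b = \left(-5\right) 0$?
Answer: $0$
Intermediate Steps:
$b = 0$
$23 b H = 23 \cdot 0 \left(-4\right) = 23 \cdot 0 = 0$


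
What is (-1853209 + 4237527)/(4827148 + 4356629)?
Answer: 2384318/9183777 ≈ 0.25962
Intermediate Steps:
(-1853209 + 4237527)/(4827148 + 4356629) = 2384318/9183777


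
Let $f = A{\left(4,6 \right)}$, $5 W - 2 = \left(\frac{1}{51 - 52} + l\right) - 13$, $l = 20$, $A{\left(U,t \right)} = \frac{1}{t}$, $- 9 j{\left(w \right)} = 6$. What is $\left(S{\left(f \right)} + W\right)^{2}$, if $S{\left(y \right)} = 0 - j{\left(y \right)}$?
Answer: $\frac{1156}{225} \approx 5.1378$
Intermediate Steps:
$j{\left(w \right)} = - \frac{2}{3}$ ($j{\left(w \right)} = \left(- \frac{1}{9}\right) 6 = - \frac{2}{3}$)
$W = \frac{8}{5}$ ($W = \frac{2}{5} + \frac{\left(\frac{1}{51 - 52} + 20\right) - 13}{5} = \frac{2}{5} + \frac{\left(\frac{1}{-1} + 20\right) - 13}{5} = \frac{2}{5} + \frac{\left(-1 + 20\right) - 13}{5} = \frac{2}{5} + \frac{19 - 13}{5} = \frac{2}{5} + \frac{1}{5} \cdot 6 = \frac{2}{5} + \frac{6}{5} = \frac{8}{5} \approx 1.6$)
$f = \frac{1}{6} \approx 0.16667$
$S{\left(y \right)} = \frac{2}{3}$ ($S{\left(y \right)} = 0 - - \frac{2}{3} = 0 + \frac{2}{3} = \frac{2}{3}$)
$\left(S{\left(f \right)} + W\right)^{2} = \left(\frac{2}{3} + \frac{8}{5}\right)^{2} = \left(\frac{34}{15}\right)^{2} = \frac{1156}{225}$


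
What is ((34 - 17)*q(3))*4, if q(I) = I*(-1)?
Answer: -204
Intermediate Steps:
q(I) = -I
((34 - 17)*q(3))*4 = ((34 - 17)*(-1*3))*4 = (17*(-3))*4 = -51*4 = -204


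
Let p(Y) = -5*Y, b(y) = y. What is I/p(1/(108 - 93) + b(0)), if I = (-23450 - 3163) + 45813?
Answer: -57600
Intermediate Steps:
I = 19200 (I = -26613 + 45813 = 19200)
I/p(1/(108 - 93) + b(0)) = 19200/((-5*(1/(108 - 93) + 0))) = 19200/((-5*(1/15 + 0))) = 19200/((-5*1/15)) = 19200/(-⅓) = 19200*(-3) = -57600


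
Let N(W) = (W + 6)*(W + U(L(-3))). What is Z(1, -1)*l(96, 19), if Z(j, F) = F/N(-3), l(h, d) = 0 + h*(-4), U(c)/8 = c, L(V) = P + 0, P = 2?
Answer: 128/13 ≈ 9.8462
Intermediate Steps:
L(V) = 2 (L(V) = 2 + 0 = 2)
U(c) = 8*c
l(h, d) = -4*h (l(h, d) = 0 - 4*h = -4*h)
N(W) = (6 + W)*(16 + W) (N(W) = (W + 6)*(W + 8*2) = (6 + W)*(W + 16) = (6 + W)*(16 + W))
Z(j, F) = F/39 (Z(j, F) = F/(96 + (-3)**2 + 22*(-3)) = F/(96 + 9 - 66) = F/39)
Z(1, -1)*l(96, 19) = ((1/39)*(-1))*(-4*96) = -1/39*(-384) = 128/13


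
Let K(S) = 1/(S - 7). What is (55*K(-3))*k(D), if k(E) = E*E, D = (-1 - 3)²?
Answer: -1408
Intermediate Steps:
K(S) = 1/(-7 + S)
D = 16 (D = (-4)² = 16)
k(E) = E²
(55*K(-3))*k(D) = (55/(-7 - 3))*16² = (55/(-10))*256 = (55*(-⅒))*256 = -11/2*256 = -1408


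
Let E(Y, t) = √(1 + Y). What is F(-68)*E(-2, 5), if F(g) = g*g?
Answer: 4624*I ≈ 4624.0*I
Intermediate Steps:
F(g) = g²
F(-68)*E(-2, 5) = (-68)²*√(1 - 2) = 4624*√(-1) = 4624*I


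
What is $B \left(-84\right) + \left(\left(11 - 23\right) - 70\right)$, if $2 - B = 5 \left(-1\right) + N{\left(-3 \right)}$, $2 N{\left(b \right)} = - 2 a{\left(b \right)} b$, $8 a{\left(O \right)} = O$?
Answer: $- \frac{1529}{2} \approx -764.5$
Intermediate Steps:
$a{\left(O \right)} = \frac{O}{8}$
$N{\left(b \right)} = - \frac{b^{2}}{8}$ ($N{\left(b \right)} = \frac{- 2 \frac{b}{8} b}{2} = \frac{- \frac{b}{4} b}{2} = \frac{\left(- \frac{1}{4}\right) b^{2}}{2} = - \frac{b^{2}}{8}$)
$B = \frac{65}{8}$ ($B = 2 - \left(5 \left(-1\right) - \frac{\left(-3\right)^{2}}{8}\right) = 2 - \left(-5 - \frac{9}{8}\right) = 2 - - \frac{49}{8} = 2 + \frac{49}{8} = \frac{65}{8} \approx 8.125$)
$B \left(-84\right) + \left(\left(11 - 23\right) - 70\right) = \frac{65}{8} \left(-84\right) + \left(\left(11 - 23\right) - 70\right) = - \frac{1365}{2} + \left(\left(11 - 23\right) - 70\right) = - \frac{1365}{2} - 82 = - \frac{1529}{2}$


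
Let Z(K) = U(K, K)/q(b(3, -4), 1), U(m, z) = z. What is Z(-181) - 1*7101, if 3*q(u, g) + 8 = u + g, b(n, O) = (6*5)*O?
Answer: -901284/127 ≈ -7096.7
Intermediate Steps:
b(n, O) = 30*O
q(u, g) = -8/3 + g/3 + u/3 (q(u, g) = -8/3 + (u + g)/3 = -8/3 + (g + u)/3 = -8/3 + (g/3 + u/3) = -8/3 + g/3 + u/3)
Z(K) = -3*K/127 (Z(K) = K/(-8/3 + (⅓)*1 + (30*(-4))/3) = K/(-8/3 + ⅓ + (⅓)*(-120)) = K/(-8/3 + ⅓ - 40) = K/(-127/3) = K*(-3/127) = -3*K/127)
Z(-181) - 1*7101 = -3/127*(-181) - 1*7101 = 543/127 - 7101 = -901284/127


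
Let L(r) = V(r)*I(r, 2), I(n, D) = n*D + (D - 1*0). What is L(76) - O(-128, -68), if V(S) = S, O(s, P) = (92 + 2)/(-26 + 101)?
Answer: 877706/75 ≈ 11703.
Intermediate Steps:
I(n, D) = D + D*n (I(n, D) = D*n + (D + 0) = D*n + D = D + D*n)
O(s, P) = 94/75
L(r) = r*(2 + 2*r) (L(r) = r*(2*(1 + r)) = r*(2 + 2*r))
L(76) - O(-128, -68) = 2*76*(1 + 76) - 1*94/75 = 2*76*77 - 94/75 = 11704 - 94/75 = 877706/75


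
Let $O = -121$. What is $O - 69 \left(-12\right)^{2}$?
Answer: $-10057$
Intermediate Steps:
$O - 69 \left(-12\right)^{2} = -121 - 69 \left(-12\right)^{2} = -121 - 9936 = -10057$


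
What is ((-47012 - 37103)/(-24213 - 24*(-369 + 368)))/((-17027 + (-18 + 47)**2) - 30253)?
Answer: -84115/1123312971 ≈ -7.4881e-5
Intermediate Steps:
((-47012 - 37103)/(-24213 - 24*(-369 + 368)))/((-17027 + (-18 + 47)**2) - 30253) = (-84115/(-24213 - 24*(-1)))/((-17027 + 29**2) - 30253) = (-84115/(-24213 + 24))/((-17027 + 841) - 30253) = (-84115/(-24189))/(-16186 - 30253) = -84115*(-1/24189)/(-46439) = (84115/24189)*(-1/46439) = -84115/1123312971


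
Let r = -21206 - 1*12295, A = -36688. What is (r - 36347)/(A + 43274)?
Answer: -34924/3293 ≈ -10.606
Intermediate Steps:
r = -33501 (r = -21206 - 12295 = -33501)
(r - 36347)/(A + 43274) = (-33501 - 36347)/(-36688 + 43274) = -69848/6586 = -69848*1/6586 = -34924/3293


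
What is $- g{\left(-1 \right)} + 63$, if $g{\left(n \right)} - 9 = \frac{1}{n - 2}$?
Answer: $\frac{163}{3} \approx 54.333$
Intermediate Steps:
$g{\left(n \right)} = 9 + \frac{1}{-2 + n}$ ($g{\left(n \right)} = 9 + \frac{1}{n - 2} = 9 + \frac{1}{-2 + n}$)
$- g{\left(-1 \right)} + 63 = - \frac{-17 + 9 \left(-1\right)}{-2 - 1} + 63 = - \frac{-17 - 9}{-3} + 63 = - \frac{\left(-1\right) \left(-26\right)}{3} + 63 = \left(-1\right) \frac{26}{3} + 63 = - \frac{26}{3} + 63 = \frac{163}{3}$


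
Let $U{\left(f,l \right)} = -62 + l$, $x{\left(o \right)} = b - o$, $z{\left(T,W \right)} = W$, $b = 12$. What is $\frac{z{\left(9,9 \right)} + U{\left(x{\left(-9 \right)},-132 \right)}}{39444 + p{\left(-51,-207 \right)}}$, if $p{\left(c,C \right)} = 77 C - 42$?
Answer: $- \frac{185}{23463} \approx -0.0078848$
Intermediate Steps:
$x{\left(o \right)} = 12 - o$
$p{\left(c,C \right)} = -42 + 77 C$
$\frac{z{\left(9,9 \right)} + U{\left(x{\left(-9 \right)},-132 \right)}}{39444 + p{\left(-51,-207 \right)}} = \frac{9 - 194}{39444 + \left(-42 + 77 \left(-207\right)\right)} = \frac{9 - 194}{39444 - 15981} = - \frac{185}{39444 - 15981} = - \frac{185}{23463}$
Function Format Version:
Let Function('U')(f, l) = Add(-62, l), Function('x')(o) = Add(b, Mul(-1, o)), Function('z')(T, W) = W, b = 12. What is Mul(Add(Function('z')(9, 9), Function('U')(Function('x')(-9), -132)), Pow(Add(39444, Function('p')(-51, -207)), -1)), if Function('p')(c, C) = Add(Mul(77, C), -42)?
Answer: Rational(-185, 23463) ≈ -0.0078848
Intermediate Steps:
Function('x')(o) = Add(12, Mul(-1, o))
Function('p')(c, C) = Add(-42, Mul(77, C))
Mul(Add(Function('z')(9, 9), Function('U')(Function('x')(-9), -132)), Pow(Add(39444, Function('p')(-51, -207)), -1)) = Mul(Add(9, Add(-62, -132)), Pow(Add(39444, Add(-42, Mul(77, -207))), -1)) = Mul(Add(9, -194), Pow(Add(39444, Add(-42, -15939)), -1)) = Mul(-185, Pow(Add(39444, -15981), -1)) = Mul(-185, Pow(23463, -1)) = Mul(-185, Rational(1, 23463)) = Rational(-185, 23463)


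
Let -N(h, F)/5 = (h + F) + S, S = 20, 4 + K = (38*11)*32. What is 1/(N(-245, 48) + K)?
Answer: 1/14257 ≈ 7.0141e-5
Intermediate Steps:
K = 13372 (K = -4 + (38*11)*32 = -4 + 418*32 = -4 + 13376 = 13372)
N(h, F) = -100 - 5*F - 5*h (N(h, F) = -5*((h + F) + 20) = -5*((F + h) + 20) = -5*(20 + F + h) = -100 - 5*F - 5*h)
1/(N(-245, 48) + K) = 1/((-100 - 5*48 - 5*(-245)) + 13372) = 1/((-100 - 240 + 1225) + 13372) = 1/(885 + 13372) = 1/14257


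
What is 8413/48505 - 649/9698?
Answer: 50109529/470401490 ≈ 0.10653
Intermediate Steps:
8413/48505 - 649/9698 = 50109529/470401490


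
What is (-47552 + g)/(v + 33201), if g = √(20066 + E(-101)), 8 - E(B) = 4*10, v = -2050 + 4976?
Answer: -47552/36127 + 3*√2226/36127 ≈ -1.3123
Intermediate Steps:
v = 2926
E(B) = -32 (E(B) = 8 - 4*10 = 8 - 1*40 = 8 - 40 = -32)
g = 3*√2226 (g = √(20066 - 32) = √20034 = 3*√2226 ≈ 141.54)
(-47552 + g)/(v + 33201) = (-47552 + 3*√2226)/(2926 + 33201) = (-47552 + 3*√2226)/36127 = (-47552 + 3*√2226)*(1/36127) = -47552/36127 + 3*√2226/36127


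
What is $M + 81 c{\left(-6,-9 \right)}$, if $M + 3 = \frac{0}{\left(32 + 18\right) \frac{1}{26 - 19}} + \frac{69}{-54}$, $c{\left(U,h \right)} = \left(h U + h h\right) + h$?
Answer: $\frac{183631}{18} \approx 10202.0$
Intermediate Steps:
$c{\left(U,h \right)} = h + h^{2} + U h$ ($c{\left(U,h \right)} = \left(U h + h^{2}\right) + h = \left(h^{2} + U h\right) + h = h + h^{2} + U h$)
$M = - \frac{77}{18}$ ($M = -3 + \left(\frac{0}{\left(32 + 18\right) \frac{1}{26 - 19}} + \frac{69}{-54}\right) = -3 + \left(\frac{0}{50 \cdot \frac{1}{7}} + 69 \left(- \frac{1}{54}\right)\right) = -3 - \left(\frac{23}{18} + \frac{0}{50 \cdot \frac{1}{7}}\right) = -3 - \left(\frac{23}{18} + \frac{0}{\frac{50}{7}}\right) = -3 + \left(0 \cdot \frac{7}{50} - \frac{23}{18}\right) = -3 + \left(0 - \frac{23}{18}\right) = -3 - \frac{23}{18} = - \frac{77}{18} \approx -4.2778$)
$M + 81 c{\left(-6,-9 \right)} = - \frac{77}{18} + 81 \left(- 9 \left(1 - 6 - 9\right)\right) = - \frac{77}{18} + 81 \left(\left(-9\right) \left(-14\right)\right) = - \frac{77}{18} + 81 \cdot 126 = - \frac{77}{18} + 10206 = \frac{183631}{18}$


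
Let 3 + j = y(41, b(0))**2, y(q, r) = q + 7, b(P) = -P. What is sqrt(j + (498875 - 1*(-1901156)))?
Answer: 2*sqrt(600583) ≈ 1549.9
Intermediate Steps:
y(q, r) = 7 + q
j = 2301 (j = -3 + (7 + 41)**2 = -3 + 48**2 = -3 + 2304 = 2301)
sqrt(j + (498875 - 1*(-1901156))) = sqrt(2301 + (498875 - 1*(-1901156))) = sqrt(2301 + (498875 + 1901156)) = sqrt(2301 + 2400031) = sqrt(2402332) = 2*sqrt(600583)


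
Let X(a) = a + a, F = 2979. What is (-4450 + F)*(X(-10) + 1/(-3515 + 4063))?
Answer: 16120689/548 ≈ 29417.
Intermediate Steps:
X(a) = 2*a
(-4450 + F)*(X(-10) + 1/(-3515 + 4063)) = (-4450 + 2979)*(2*(-10) + 1/(-3515 + 4063)) = -1471*(-20 + 1/548) = -1471*(-10959/548) = 16120689/548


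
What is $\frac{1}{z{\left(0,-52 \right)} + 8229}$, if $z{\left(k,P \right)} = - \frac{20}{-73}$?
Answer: $\frac{73}{600737} \approx 0.00012152$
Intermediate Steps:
$z{\left(k,P \right)} = \frac{20}{73}$ ($z{\left(k,P \right)} = \left(-20\right) \left(- \frac{1}{73}\right) = \frac{20}{73}$)
$\frac{1}{z{\left(0,-52 \right)} + 8229} = \frac{1}{\frac{20}{73} + 8229} = \frac{1}{\frac{600737}{73}} = \frac{73}{600737}$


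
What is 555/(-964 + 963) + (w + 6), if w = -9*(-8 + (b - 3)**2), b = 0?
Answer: -558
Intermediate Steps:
w = -9 (w = -9*(-8 + (0 - 3)**2) = -9*(-8 + (-3)**2) = -9*(-8 + 9) = -9*1 = -9)
555/(-964 + 963) + (w + 6) = 555/(-964 + 963) + (-9 + 6) = 555/(-1) - 3 = -1*555 - 3 = -555 - 3 = -558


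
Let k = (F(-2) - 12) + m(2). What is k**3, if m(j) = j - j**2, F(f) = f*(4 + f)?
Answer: -5832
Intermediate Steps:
k = -18 (k = (-2*(4 - 2) - 12) + 2*(1 - 1*2) = (-2*2 - 12) + 2*(1 - 2) = (-4 - 12) + 2*(-1) = -16 - 2 = -18)
k**3 = (-18)**3 = -5832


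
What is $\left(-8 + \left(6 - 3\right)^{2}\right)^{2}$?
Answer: $1$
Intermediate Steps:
$\left(-8 + \left(6 - 3\right)^{2}\right)^{2} = \left(-8 + 3^{2}\right)^{2} = \left(-8 + 9\right)^{2} = 1^{2} = 1$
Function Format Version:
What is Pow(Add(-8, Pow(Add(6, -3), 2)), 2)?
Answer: 1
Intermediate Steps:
Pow(Add(-8, Pow(Add(6, -3), 2)), 2) = Pow(Add(-8, Pow(3, 2)), 2) = Pow(Add(-8, 9), 2) = Pow(1, 2) = 1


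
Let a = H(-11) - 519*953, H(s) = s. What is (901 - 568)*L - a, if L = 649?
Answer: 710735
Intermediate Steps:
a = -494618 (a = -11 - 519*953 = -11 - 494607 = -494618)
(901 - 568)*L - a = (901 - 568)*649 - 1*(-494618) = 333*649 + 494618 = 216117 + 494618 = 710735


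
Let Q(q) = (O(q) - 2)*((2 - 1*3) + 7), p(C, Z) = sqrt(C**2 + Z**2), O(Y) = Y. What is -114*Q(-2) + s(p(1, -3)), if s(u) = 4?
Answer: 2740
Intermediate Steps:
Q(q) = -12 + 6*q (Q(q) = (q - 2)*((2 - 1*3) + 7) = (-2 + q)*((2 - 3) + 7) = (-2 + q)*(-1 + 7) = (-2 + q)*6 = -12 + 6*q)
-114*Q(-2) + s(p(1, -3)) = -114*(-12 + 6*(-2)) + 4 = -114*(-12 - 12) + 4 = -114*(-24) + 4 = 2736 + 4 = 2740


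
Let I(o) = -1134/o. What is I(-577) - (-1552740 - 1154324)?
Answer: 1561977062/577 ≈ 2.7071e+6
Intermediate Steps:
I(-577) - (-1552740 - 1154324) = -1134/(-577) - (-1552740 - 1154324) = -1134*(-1/577) - 1*(-2707064) = 1134/577 + 2707064 = 1561977062/577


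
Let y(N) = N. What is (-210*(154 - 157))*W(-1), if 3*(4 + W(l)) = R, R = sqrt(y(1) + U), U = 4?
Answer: -2520 + 210*sqrt(5) ≈ -2050.4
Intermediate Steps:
R = sqrt(5) (R = sqrt(1 + 4) = sqrt(5) ≈ 2.2361)
W(l) = -4 + sqrt(5)/3
(-210*(154 - 157))*W(-1) = (-210*(154 - 157))*(-4 + sqrt(5)/3) = (-210*(-3))*(-4 + sqrt(5)/3) = 630*(-4 + sqrt(5)/3) = -2520 + 210*sqrt(5)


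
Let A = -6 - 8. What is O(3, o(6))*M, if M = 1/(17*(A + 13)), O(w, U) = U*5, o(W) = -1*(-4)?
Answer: -20/17 ≈ -1.1765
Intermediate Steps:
A = -14
o(W) = 4
O(w, U) = 5*U
M = -1/17 (M = 1/(17*(-14 + 13)) = 1/(17*(-1)) = 1/(-17) = -1/17 ≈ -0.058824)
O(3, o(6))*M = (5*4)*(-1/17) = 20*(-1/17) = -20/17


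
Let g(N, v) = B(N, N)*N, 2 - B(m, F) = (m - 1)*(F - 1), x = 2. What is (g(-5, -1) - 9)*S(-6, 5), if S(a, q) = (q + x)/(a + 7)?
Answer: 1127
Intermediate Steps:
B(m, F) = 2 - (-1 + F)*(-1 + m) (B(m, F) = 2 - (m - 1)*(F - 1) = 2 - (-1 + m)*(-1 + F) = 2 - (-1 + F)*(-1 + m))
g(N, v) = N*(1 - N**2 + 2*N) (g(N, v) = (1 + N + N - N*N)*N = (1 + N + N - N**2)*N = (1 - N**2 + 2*N)*N = N*(1 - N**2 + 2*N))
S(a, q) = (2 + q)/(7 + a) (S(a, q) = (q + 2)/(a + 7) = (2 + q)/(7 + a))
(g(-5, -1) - 9)*S(-6, 5) = (-5*(1 - 1*(-5)**2 + 2*(-5)) - 9)*((2 + 5)/(7 - 6)) = (-5*(1 - 1*25 - 10) - 9)*(7/1) = (-5*(1 - 25 - 10) - 9)*(1*7) = (-5*(-34) - 9)*7 = (170 - 9)*7 = 161*7 = 1127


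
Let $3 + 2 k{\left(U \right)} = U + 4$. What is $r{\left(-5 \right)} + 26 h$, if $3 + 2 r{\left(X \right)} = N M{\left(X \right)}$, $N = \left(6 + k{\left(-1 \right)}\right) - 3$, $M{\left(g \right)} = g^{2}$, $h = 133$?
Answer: $3494$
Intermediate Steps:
$k{\left(U \right)} = \frac{1}{2} + \frac{U}{2}$ ($k{\left(U \right)} = - \frac{3}{2} + \frac{U + 4}{2} = - \frac{3}{2} + \frac{4 + U}{2} = - \frac{3}{2} + \left(2 + \frac{U}{2}\right) = \frac{1}{2} + \frac{U}{2}$)
$N = 3$ ($N = \left(6 + \left(\frac{1}{2} + \frac{1}{2} \left(-1\right)\right)\right) - 3 = \left(6 + \left(\frac{1}{2} - \frac{1}{2}\right)\right) - 3 = \left(6 + 0\right) - 3 = 6 - 3 = 3$)
$r{\left(X \right)} = - \frac{3}{2} + \frac{3 X^{2}}{2}$
$r{\left(-5 \right)} + 26 h = \left(- \frac{3}{2} + \frac{3 \left(-5\right)^{2}}{2}\right) + 26 \cdot 133 = \left(- \frac{3}{2} + \frac{3}{2} \cdot 25\right) + 3458 = \left(- \frac{3}{2} + \frac{75}{2}\right) + 3458 = 36 + 3458 = 3494$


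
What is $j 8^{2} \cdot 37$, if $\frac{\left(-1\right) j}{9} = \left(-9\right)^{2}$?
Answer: $-1726272$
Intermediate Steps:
$j = -729$ ($j = - 9 \left(-9\right)^{2} = \left(-9\right) 81 = -729$)
$j 8^{2} \cdot 37 = - 729 \cdot 8^{2} \cdot 37 = \left(-729\right) 64 \cdot 37 = \left(-46656\right) 37 = -1726272$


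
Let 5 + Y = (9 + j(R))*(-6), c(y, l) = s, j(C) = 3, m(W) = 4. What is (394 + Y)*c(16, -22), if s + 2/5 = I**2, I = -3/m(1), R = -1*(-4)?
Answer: 4121/80 ≈ 51.513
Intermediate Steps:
R = 4
I = -3/4 ≈ -0.75000
s = 13/80 (s = -2/5 + (-3/4)**2 = -2/5 + 9/16 = 13/80 ≈ 0.16250)
c(y, l) = 13/80
Y = -77 (Y = -5 + (9 + 3)*(-6) = -5 + 12*(-6) = -5 - 72 = -77)
(394 + Y)*c(16, -22) = (394 - 77)*(13/80) = 317*(13/80) = 4121/80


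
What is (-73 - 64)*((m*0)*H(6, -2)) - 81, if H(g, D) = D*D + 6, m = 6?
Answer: -81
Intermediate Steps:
H(g, D) = 6 + D² (H(g, D) = D² + 6 = 6 + D²)
(-73 - 64)*((m*0)*H(6, -2)) - 81 = (-73 - 64)*((6*0)*(6 + (-2)²)) - 81 = -0*(6 + 4) - 81 = -0*10 - 81 = -137*0 - 81 = 0 - 81 = -81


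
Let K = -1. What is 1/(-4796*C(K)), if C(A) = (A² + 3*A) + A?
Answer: 1/14388 ≈ 6.9502e-5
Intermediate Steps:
C(A) = A² + 4*A
1/(-4796*C(K)) = 1/(-(-4796)*(4 - 1)) = 1/(-(-4796)*3) = 1/(-4796*(-3)) = 1/14388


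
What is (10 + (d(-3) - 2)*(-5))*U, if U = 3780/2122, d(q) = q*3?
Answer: 122850/1061 ≈ 115.79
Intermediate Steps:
d(q) = 3*q
U = 1890/1061 (U = 3780*(1/2122) = 1890/1061 ≈ 1.7813)
(10 + (d(-3) - 2)*(-5))*U = (10 + (3*(-3) - 2)*(-5))*(1890/1061) = (10 + (-9 - 2)*(-5))*(1890/1061) = (10 - 11*(-5))*(1890/1061) = (10 + 55)*(1890/1061) = 65*(1890/1061) = 122850/1061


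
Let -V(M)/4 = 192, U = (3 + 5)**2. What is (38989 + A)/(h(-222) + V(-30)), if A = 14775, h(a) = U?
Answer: -13441/176 ≈ -76.369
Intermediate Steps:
U = 64 (U = 8**2 = 64)
h(a) = 64
V(M) = -768 (V(M) = -4*192 = -768)
(38989 + A)/(h(-222) + V(-30)) = (38989 + 14775)/(64 - 768) = 53764/(-704) = 53764*(-1/704) = -13441/176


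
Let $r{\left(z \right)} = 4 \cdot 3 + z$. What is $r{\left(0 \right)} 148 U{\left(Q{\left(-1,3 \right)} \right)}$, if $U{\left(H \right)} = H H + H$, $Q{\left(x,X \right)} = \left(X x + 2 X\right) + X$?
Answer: $74592$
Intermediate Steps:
$r{\left(z \right)} = 12 + z$
$Q{\left(x,X \right)} = 3 X + X x$ ($Q{\left(x,X \right)} = \left(2 X + X x\right) + X = 3 X + X x$)
$U{\left(H \right)} = H + H^{2}$ ($U{\left(H \right)} = H^{2} + H = H + H^{2}$)
$r{\left(0 \right)} 148 U{\left(Q{\left(-1,3 \right)} \right)} = \left(12 + 0\right) 148 \cdot 3 \left(3 - 1\right) \left(1 + 3 \left(3 - 1\right)\right) = 12 \cdot 148 \cdot 3 \cdot 2 \left(1 + 3 \cdot 2\right) = 1776 \cdot 6 \left(1 + 6\right) = 1776 \cdot 6 \cdot 7 = 1776 \cdot 42 = 74592$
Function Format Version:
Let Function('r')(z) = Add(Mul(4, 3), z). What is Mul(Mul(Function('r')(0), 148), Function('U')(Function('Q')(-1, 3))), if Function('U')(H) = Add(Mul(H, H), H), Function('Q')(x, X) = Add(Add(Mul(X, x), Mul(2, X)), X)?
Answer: 74592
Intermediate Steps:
Function('r')(z) = Add(12, z)
Function('Q')(x, X) = Add(Mul(3, X), Mul(X, x)) (Function('Q')(x, X) = Add(Add(Mul(2, X), Mul(X, x)), X) = Add(Mul(3, X), Mul(X, x)))
Function('U')(H) = Add(H, Pow(H, 2)) (Function('U')(H) = Add(Pow(H, 2), H) = Add(H, Pow(H, 2)))
Mul(Mul(Function('r')(0), 148), Function('U')(Function('Q')(-1, 3))) = Mul(Mul(Add(12, 0), 148), Mul(Mul(3, Add(3, -1)), Add(1, Mul(3, Add(3, -1))))) = Mul(Mul(12, 148), Mul(Mul(3, 2), Add(1, Mul(3, 2)))) = Mul(1776, Mul(6, Add(1, 6))) = Mul(1776, Mul(6, 7)) = Mul(1776, 42) = 74592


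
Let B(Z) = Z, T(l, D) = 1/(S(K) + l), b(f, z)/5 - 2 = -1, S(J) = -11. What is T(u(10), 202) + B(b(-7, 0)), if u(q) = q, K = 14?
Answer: 4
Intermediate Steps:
b(f, z) = 5 (b(f, z) = 10 + 5*(-1) = 10 - 5 = 5)
T(l, D) = 1/(-11 + l)
T(u(10), 202) + B(b(-7, 0)) = 1/(-11 + 10) + 5 = 1/(-1) + 5 = -1 + 5 = 4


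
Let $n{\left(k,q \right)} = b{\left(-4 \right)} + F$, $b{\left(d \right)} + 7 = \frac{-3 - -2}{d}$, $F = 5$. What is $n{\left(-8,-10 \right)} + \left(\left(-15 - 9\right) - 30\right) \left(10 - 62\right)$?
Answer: $\frac{11225}{4} \approx 2806.3$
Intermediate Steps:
$b{\left(d \right)} = -7 - \frac{1}{d}$ ($b{\left(d \right)} = -7 + \frac{-3 - -2}{d} = -7 + \frac{-3 + 2}{d} = -7 - \frac{1}{d}$)
$n{\left(k,q \right)} = - \frac{7}{4}$ ($n{\left(k,q \right)} = \left(-7 - \frac{1}{-4}\right) + 5 = \left(-7 - - \frac{1}{4}\right) + 5 = \left(-7 + \frac{1}{4}\right) + 5 = - \frac{27}{4} + 5 = - \frac{7}{4}$)
$n{\left(-8,-10 \right)} + \left(\left(-15 - 9\right) - 30\right) \left(10 - 62\right) = - \frac{7}{4} + \left(\left(-15 - 9\right) - 30\right) \left(10 - 62\right) = - \frac{7}{4} + \left(-24 - 30\right) \left(10 - 62\right) = - \frac{7}{4} - -2808 = - \frac{7}{4} + 2808 = \frac{11225}{4}$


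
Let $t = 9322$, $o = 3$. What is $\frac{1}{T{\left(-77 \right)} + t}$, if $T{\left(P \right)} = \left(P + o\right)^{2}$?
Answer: $\frac{1}{14798} \approx 6.7577 \cdot 10^{-5}$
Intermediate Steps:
$T{\left(P \right)} = \left(3 + P\right)^{2}$ ($T{\left(P \right)} = \left(P + 3\right)^{2} = \left(3 + P\right)^{2}$)
$\frac{1}{T{\left(-77 \right)} + t} = \frac{1}{\left(3 - 77\right)^{2} + 9322} = \frac{1}{\left(-74\right)^{2} + 9322} = \frac{1}{5476 + 9322} = \frac{1}{14798}$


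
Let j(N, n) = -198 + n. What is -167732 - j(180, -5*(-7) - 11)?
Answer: -167558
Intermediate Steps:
-167732 - j(180, -5*(-7) - 11) = -167732 - (-198 + (-5*(-7) - 11)) = -167732 - (-198 + (35 - 11)) = -167732 - (-198 + 24) = -167732 - 1*(-174) = -167732 + 174 = -167558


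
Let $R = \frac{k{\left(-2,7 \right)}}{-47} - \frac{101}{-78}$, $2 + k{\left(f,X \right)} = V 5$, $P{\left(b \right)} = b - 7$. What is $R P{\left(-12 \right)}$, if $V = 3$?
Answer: $- \frac{70927}{3666} \approx -19.347$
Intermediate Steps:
$P{\left(b \right)} = -7 + b$ ($P{\left(b \right)} = b - 7 = -7 + b$)
$k{\left(f,X \right)} = 13$ ($k{\left(f,X \right)} = -2 + 3 \cdot 5 = -2 + 15 = 13$)
$R = \frac{3733}{3666}$ ($R = \frac{13}{-47} - \frac{101}{-78} = 13 \left(- \frac{1}{47}\right) - - \frac{101}{78} = - \frac{13}{47} + \frac{101}{78} = \frac{3733}{3666} \approx 1.0183$)
$R P{\left(-12 \right)} = \frac{3733 \left(-7 - 12\right)}{3666} = \frac{3733}{3666} \left(-19\right) = - \frac{70927}{3666}$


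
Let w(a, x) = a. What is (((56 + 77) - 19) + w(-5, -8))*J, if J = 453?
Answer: 49377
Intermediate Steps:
(((56 + 77) - 19) + w(-5, -8))*J = (((56 + 77) - 19) - 5)*453 = ((133 - 19) - 5)*453 = (114 - 5)*453 = 109*453 = 49377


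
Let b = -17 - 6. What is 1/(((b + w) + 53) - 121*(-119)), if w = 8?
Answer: 1/14437 ≈ 6.9266e-5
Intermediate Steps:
b = -23
1/(((b + w) + 53) - 121*(-119)) = 1/(((-23 + 8) + 53) - 121*(-119)) = 1/((-15 + 53) + 14399) = 1/(38 + 14399) = 1/14437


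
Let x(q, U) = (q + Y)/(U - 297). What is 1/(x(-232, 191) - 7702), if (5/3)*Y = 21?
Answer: -530/4080963 ≈ -0.00012987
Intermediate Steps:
Y = 63/5 (Y = (⅗)*21 = 63/5 ≈ 12.600)
x(q, U) = (63/5 + q)/(-297 + U) (x(q, U) = (q + 63/5)/(U - 297) = (63/5 + q)/(-297 + U))
1/(x(-232, 191) - 7702) = 1/((63/5 - 232)/(-297 + 191) - 7702) = 1/(-1097/5/(-106) - 7702) = 1/(-1/106*(-1097/5) - 7702) = 1/(1097/530 - 7702) = 1/(-4080963/530) = -530/4080963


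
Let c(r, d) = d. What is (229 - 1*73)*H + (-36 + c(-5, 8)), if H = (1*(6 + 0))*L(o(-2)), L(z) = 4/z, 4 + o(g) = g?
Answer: -652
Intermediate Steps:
o(g) = -4 + g
H = -4 (H = (1*(6 + 0))*(4/(-4 - 2)) = (1*6)*(4/(-6)) = 6*(4*(-⅙)) = 6*(-⅔) = -4)
(229 - 1*73)*H + (-36 + c(-5, 8)) = (229 - 1*73)*(-4) + (-36 + 8) = (229 - 73)*(-4) - 28 = 156*(-4) - 28 = -624 - 28 = -652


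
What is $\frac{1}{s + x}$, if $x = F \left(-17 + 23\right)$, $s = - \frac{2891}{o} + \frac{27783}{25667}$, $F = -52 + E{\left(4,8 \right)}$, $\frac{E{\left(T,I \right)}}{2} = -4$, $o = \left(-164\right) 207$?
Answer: $- \frac{871343316}{312666213179} \approx -0.0027868$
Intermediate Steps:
$o = -33948$
$E{\left(T,I \right)} = -8$ ($E{\left(T,I \right)} = 2 \left(-4\right) = -8$)
$F = -60$ ($F = -52 - 8 = -60$)
$s = \frac{1017380581}{871343316}$ ($s = - \frac{2891}{-33948} + \frac{27783}{25667} = \left(-2891\right) \left(- \frac{1}{33948}\right) + 27783 \cdot \frac{1}{25667} = \frac{2891}{33948} + \frac{27783}{25667} = \frac{1017380581}{871343316} \approx 1.1676$)
$x = -360$ ($x = - 60 \left(-17 + 23\right) = \left(-60\right) 6 = -360$)
$\frac{1}{s + x} = \frac{1}{\frac{1017380581}{871343316} - 360} = \frac{1}{- \frac{312666213179}{871343316}} = - \frac{871343316}{312666213179}$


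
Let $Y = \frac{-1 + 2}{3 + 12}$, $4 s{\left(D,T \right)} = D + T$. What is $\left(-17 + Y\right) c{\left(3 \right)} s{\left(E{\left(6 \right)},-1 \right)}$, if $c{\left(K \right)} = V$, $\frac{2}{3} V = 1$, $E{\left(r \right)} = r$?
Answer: $- \frac{127}{4} \approx -31.75$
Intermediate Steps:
$V = \frac{3}{2}$ ($V = \frac{3}{2} \cdot 1 = \frac{3}{2} \approx 1.5$)
$s{\left(D,T \right)} = \frac{D}{4} + \frac{T}{4}$ ($s{\left(D,T \right)} = \frac{D + T}{4} = \frac{D}{4} + \frac{T}{4}$)
$Y = \frac{1}{15}$ ($Y = 1 \cdot \frac{1}{15} = \frac{1}{15} \approx 0.066667$)
$c{\left(K \right)} = \frac{3}{2}$
$\left(-17 + Y\right) c{\left(3 \right)} s{\left(E{\left(6 \right)},-1 \right)} = \left(-17 + \frac{1}{15}\right) \frac{3}{2} \left(\frac{1}{4} \cdot 6 + \frac{1}{4} \left(-1\right)\right) = \left(- \frac{254}{15}\right) \frac{3}{2} \left(\frac{3}{2} - \frac{1}{4}\right) = \left(- \frac{127}{5}\right) \frac{5}{4} = - \frac{127}{4}$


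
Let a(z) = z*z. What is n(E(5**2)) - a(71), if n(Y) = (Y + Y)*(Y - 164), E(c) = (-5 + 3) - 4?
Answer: -3001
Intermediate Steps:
E(c) = -6 (E(c) = -2 - 4 = -6)
n(Y) = 2*Y*(-164 + Y) (n(Y) = (2*Y)*(-164 + Y) = 2*Y*(-164 + Y))
a(z) = z**2
n(E(5**2)) - a(71) = 2*(-6)*(-164 - 6) - 1*71**2 = 2*(-6)*(-170) - 1*5041 = 2040 - 5041 = -3001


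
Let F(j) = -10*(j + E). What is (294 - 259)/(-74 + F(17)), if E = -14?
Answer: -35/104 ≈ -0.33654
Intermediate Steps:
F(j) = 140 - 10*j (F(j) = -10*(j - 14) = -10*(-14 + j) = 140 - 10*j)
(294 - 259)/(-74 + F(17)) = (294 - 259)/(-74 + (140 - 10*17)) = 35/(-74 + (140 - 170)) = 35/(-74 - 30) = 35/(-104) = 35*(-1/104) = -35/104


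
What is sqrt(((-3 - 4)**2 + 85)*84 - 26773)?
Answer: I*sqrt(15517) ≈ 124.57*I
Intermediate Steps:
sqrt(((-3 - 4)**2 + 85)*84 - 26773) = sqrt(((-7)**2 + 85)*84 - 26773) = sqrt((49 + 85)*84 - 26773) = sqrt(134*84 - 26773) = sqrt(11256 - 26773) = sqrt(-15517) = I*sqrt(15517)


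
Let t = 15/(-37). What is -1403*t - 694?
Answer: -4633/37 ≈ -125.22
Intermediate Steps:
t = -15/37 (t = 15*(-1/37) = -15/37 ≈ -0.40541)
-1403*t - 694 = -1403*(-15/37) - 694 = 21045/37 - 694 = -4633/37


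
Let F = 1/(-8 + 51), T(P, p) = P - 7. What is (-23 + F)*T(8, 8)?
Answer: -988/43 ≈ -22.977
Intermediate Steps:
T(P, p) = -7 + P
F = 1/43 ≈ 0.023256
(-23 + F)*T(8, 8) = (-23 + 1/43)*(-7 + 8) = -988/43*1 = -988/43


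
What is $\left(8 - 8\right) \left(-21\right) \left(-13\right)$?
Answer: $0$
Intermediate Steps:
$\left(8 - 8\right) \left(-21\right) \left(-13\right) = 0 \left(-21\right) \left(-13\right) = 0 \left(-13\right) = 0$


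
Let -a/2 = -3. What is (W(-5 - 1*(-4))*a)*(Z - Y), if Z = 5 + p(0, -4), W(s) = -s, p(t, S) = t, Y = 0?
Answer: 30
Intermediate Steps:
a = 6 (a = -2*(-3) = 6)
Z = 5 (Z = 5 + 0 = 5)
(W(-5 - 1*(-4))*a)*(Z - Y) = (-(-5 - 1*(-4))*6)*(5 - 1*0) = (-(-5 + 4)*6)*(5 + 0) = (-1*(-1)*6)*5 = (1*6)*5 = 6*5 = 30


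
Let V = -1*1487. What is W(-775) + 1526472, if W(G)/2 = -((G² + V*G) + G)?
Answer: -1978078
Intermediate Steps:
V = -1487
W(G) = -2*G² + 2972*G (W(G) = 2*(-((G² - 1487*G) + G)) = 2*(-(G² - 1486*G)) = 2*(-G² + 1486*G) = -2*G² + 2972*G)
W(-775) + 1526472 = 2*(-775)*(1486 - 1*(-775)) + 1526472 = 2*(-775)*(1486 + 775) + 1526472 = 2*(-775)*2261 + 1526472 = -3504550 + 1526472 = -1978078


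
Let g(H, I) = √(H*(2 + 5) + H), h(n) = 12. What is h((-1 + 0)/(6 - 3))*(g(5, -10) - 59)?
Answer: -708 + 24*√10 ≈ -632.11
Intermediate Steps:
g(H, I) = 2*√2*√H (g(H, I) = √(H*7 + H) = √(7*H + H) = √(8*H) = 2*√2*√H)
h((-1 + 0)/(6 - 3))*(g(5, -10) - 59) = 12*(2*√2*√5 - 59) = 12*(2*√10 - 59) = 12*(-59 + 2*√10) = -708 + 24*√10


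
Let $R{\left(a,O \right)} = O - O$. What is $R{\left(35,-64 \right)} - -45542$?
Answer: $45542$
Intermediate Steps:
$R{\left(a,O \right)} = 0$
$R{\left(35,-64 \right)} - -45542 = 0 - -45542 = 0 + 45542 = 45542$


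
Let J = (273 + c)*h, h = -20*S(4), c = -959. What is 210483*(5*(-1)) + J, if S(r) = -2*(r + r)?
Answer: -1271935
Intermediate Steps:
S(r) = -4*r
h = 320 (h = -(-80)*4 = -20*(-16) = 320)
J = -219520 (J = (273 - 959)*320 = -686*320 = -219520)
210483*(5*(-1)) + J = 210483*(5*(-1)) - 219520 = 210483*(-5) - 219520 = -1052415 - 219520 = -1271935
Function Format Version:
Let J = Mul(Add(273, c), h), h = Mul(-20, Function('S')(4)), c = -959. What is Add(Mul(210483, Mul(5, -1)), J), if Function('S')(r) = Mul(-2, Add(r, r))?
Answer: -1271935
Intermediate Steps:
Function('S')(r) = Mul(-4, r) (Function('S')(r) = Mul(-2, Mul(2, r)) = Mul(-4, r))
h = 320 (h = Mul(-20, Mul(-4, 4)) = Mul(-20, -16) = 320)
J = -219520 (J = Mul(Add(273, -959), 320) = Mul(-686, 320) = -219520)
Add(Mul(210483, Mul(5, -1)), J) = Add(Mul(210483, Mul(5, -1)), -219520) = Add(Mul(210483, -5), -219520) = Add(-1052415, -219520) = -1271935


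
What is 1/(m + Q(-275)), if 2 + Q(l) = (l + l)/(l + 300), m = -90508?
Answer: -1/90532 ≈ -1.1046e-5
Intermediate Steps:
Q(l) = -2 + 2*l/(300 + l) (Q(l) = -2 + (l + l)/(l + 300) = -2 + (2*l)/(300 + l) = -2 + 2*l/(300 + l))
1/(m + Q(-275)) = 1/(-90508 - 600/(300 - 275)) = 1/(-90508 - 600/25) = 1/(-90508 - 600*1/25) = 1/(-90508 - 24) = 1/(-90532) = -1/90532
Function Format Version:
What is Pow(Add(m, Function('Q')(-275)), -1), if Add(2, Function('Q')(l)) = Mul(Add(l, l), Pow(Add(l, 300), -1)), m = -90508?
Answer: Rational(-1, 90532) ≈ -1.1046e-5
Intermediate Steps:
Function('Q')(l) = Add(-2, Mul(2, l, Pow(Add(300, l), -1))) (Function('Q')(l) = Add(-2, Mul(Add(l, l), Pow(Add(l, 300), -1))) = Add(-2, Mul(Mul(2, l), Pow(Add(300, l), -1))) = Add(-2, Mul(2, l, Pow(Add(300, l), -1))))
Pow(Add(m, Function('Q')(-275)), -1) = Pow(Add(-90508, Mul(-600, Pow(Add(300, -275), -1))), -1) = Pow(Add(-90508, Mul(-600, Pow(25, -1))), -1) = Pow(Add(-90508, Mul(-600, Rational(1, 25))), -1) = Pow(Add(-90508, -24), -1) = Pow(-90532, -1) = Rational(-1, 90532)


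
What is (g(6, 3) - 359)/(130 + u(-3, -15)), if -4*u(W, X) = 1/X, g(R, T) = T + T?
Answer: -21180/7801 ≈ -2.7150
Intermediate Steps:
g(R, T) = 2*T
u(W, X) = -1/(4*X)
(g(6, 3) - 359)/(130 + u(-3, -15)) = (2*3 - 359)/(130 - ¼/(-15)) = (6 - 359)/(130 - ¼*(-1/15)) = -353/(130 + 1/60) = -353/7801/60 = -353*60/7801 = -21180/7801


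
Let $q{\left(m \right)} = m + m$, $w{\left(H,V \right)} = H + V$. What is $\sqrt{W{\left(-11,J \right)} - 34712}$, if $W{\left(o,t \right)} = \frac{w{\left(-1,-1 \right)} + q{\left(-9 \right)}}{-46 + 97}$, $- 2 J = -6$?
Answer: $\frac{2 i \sqrt{22571733}}{51} \approx 186.31 i$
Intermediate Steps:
$J = 3$ ($J = \left(- \frac{1}{2}\right) \left(-6\right) = 3$)
$q{\left(m \right)} = 2 m$
$W{\left(o,t \right)} = - \frac{20}{51}$ ($W{\left(o,t \right)} = \frac{\left(-1 - 1\right) + 2 \left(-9\right)}{-46 + 97} = \frac{-2 - 18}{51} = \left(-20\right) \frac{1}{51} = - \frac{20}{51}$)
$\sqrt{W{\left(-11,J \right)} - 34712} = \sqrt{- \frac{20}{51} - 34712} = \sqrt{- \frac{1770332}{51}} = \frac{2 i \sqrt{22571733}}{51}$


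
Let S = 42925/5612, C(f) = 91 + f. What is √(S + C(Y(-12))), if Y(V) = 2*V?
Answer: √587757387/2806 ≈ 8.6400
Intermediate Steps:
S = 42925/5612 (S = 42925*(1/5612) = 42925/5612 ≈ 7.6488)
√(S + C(Y(-12))) = √(42925/5612 + (91 + 2*(-12))) = √(42925/5612 + (91 - 24)) = √(42925/5612 + 67) = √(418929/5612) = √587757387/2806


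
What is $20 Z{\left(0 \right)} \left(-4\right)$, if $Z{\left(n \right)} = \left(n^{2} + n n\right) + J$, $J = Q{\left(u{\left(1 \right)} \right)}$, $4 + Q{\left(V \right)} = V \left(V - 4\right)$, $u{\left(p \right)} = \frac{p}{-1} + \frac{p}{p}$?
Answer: $320$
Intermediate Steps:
$u{\left(p \right)} = 1 - p$ ($u{\left(p \right)} = p \left(-1\right) + 1 = - p + 1 = 1 - p$)
$Q{\left(V \right)} = -4 + V \left(-4 + V\right)$ ($Q{\left(V \right)} = -4 + V \left(V - 4\right) = -4 + V \left(-4 + V\right)$)
$J = -4$ ($J = -4 + \left(1 - 1\right)^{2} - 4 \left(1 - 1\right) = -4 + 0^{2} - 0 = -4 + 0 + 0 = -4$)
$Z{\left(n \right)} = -4 + 2 n^{2}$ ($Z{\left(n \right)} = \left(n^{2} + n n\right) - 4 = \left(n^{2} + n^{2}\right) - 4 = 2 n^{2} - 4 = -4 + 2 n^{2}$)
$20 Z{\left(0 \right)} \left(-4\right) = 20 \left(-4 + 2 \cdot 0^{2}\right) \left(-4\right) = 20 \left(-4 + 2 \cdot 0\right) \left(-4\right) = 20 \left(-4 + 0\right) \left(-4\right) = 20 \left(-4\right) \left(-4\right) = \left(-80\right) \left(-4\right) = 320$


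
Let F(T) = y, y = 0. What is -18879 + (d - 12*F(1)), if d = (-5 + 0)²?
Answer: -18854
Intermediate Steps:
F(T) = 0
d = 25 (d = (-5)² = 25)
-18879 + (d - 12*F(1)) = -18879 + (25 - 12*0) = -18879 + (25 + 0) = -18879 + 25 = -18854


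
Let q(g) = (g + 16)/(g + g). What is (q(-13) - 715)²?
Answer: 345699649/676 ≈ 5.1139e+5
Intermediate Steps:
q(g) = (16 + g)/(2*g) (q(g) = (16 + g)/((2*g)) = (16 + g)*(1/(2*g)) = (16 + g)/(2*g))
(q(-13) - 715)² = ((½)*(16 - 13)/(-13) - 715)² = ((½)*(-1/13)*3 - 715)² = (-3/26 - 715)² = (-18593/26)² = 345699649/676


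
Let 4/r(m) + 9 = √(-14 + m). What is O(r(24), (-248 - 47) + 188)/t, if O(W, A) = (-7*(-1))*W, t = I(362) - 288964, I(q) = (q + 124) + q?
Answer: 63/5114059 + 7*√10/5114059 ≈ 1.6647e-5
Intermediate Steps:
I(q) = 124 + 2*q (I(q) = (124 + q) + q = 124 + 2*q)
r(m) = 4/(-9 + √(-14 + m))
t = -288116 (t = (124 + 2*362) - 288964 = (124 + 724) - 288964 = 848 - 288964 = -288116)
O(W, A) = 7*W
O(r(24), (-248 - 47) + 188)/t = (7*(4/(-9 + √(-14 + 24))))/(-288116) = (7*(4/(-9 + √10)))*(-1/288116) = (28/(-9 + √10))*(-1/288116) = -7/(72029*(-9 + √10))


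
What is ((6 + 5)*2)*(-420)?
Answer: -9240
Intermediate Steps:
((6 + 5)*2)*(-420) = (11*2)*(-420) = 22*(-420) = -9240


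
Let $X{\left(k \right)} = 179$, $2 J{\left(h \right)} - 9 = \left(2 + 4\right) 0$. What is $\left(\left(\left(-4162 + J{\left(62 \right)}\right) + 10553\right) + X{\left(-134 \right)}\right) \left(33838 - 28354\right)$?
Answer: $36054558$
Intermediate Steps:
$J{\left(h \right)} = \frac{9}{2}$ ($J{\left(h \right)} = \frac{9}{2} + \frac{\left(2 + 4\right) 0}{2} = \frac{9}{2} + \frac{6 \cdot 0}{2} = \frac{9}{2} + \frac{1}{2} \cdot 0 = \frac{9}{2} + 0 = \frac{9}{2}$)
$\left(\left(\left(-4162 + J{\left(62 \right)}\right) + 10553\right) + X{\left(-134 \right)}\right) \left(33838 - 28354\right) = \left(\left(\left(-4162 + \frac{9}{2}\right) + 10553\right) + 179\right) \left(33838 - 28354\right) = \left(\left(- \frac{8315}{2} + 10553\right) + 179\right) 5484 = \left(\frac{12791}{2} + 179\right) 5484 = \frac{13149}{2} \cdot 5484 = 36054558$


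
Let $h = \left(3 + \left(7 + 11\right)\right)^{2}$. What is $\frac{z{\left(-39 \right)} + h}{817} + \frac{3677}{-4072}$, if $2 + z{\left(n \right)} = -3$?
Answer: $- \frac{1228717}{3326824} \approx -0.36934$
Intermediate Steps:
$z{\left(n \right)} = -5$ ($z{\left(n \right)} = -2 - 3 = -5$)
$h = 441$ ($h = \left(3 + 18\right)^{2} = 21^{2} = 441$)
$\frac{z{\left(-39 \right)} + h}{817} + \frac{3677}{-4072} = \frac{-5 + 441}{817} + \frac{3677}{-4072} = 436 \cdot \frac{1}{817} + 3677 \left(- \frac{1}{4072}\right) = \frac{436}{817} - \frac{3677}{4072} = - \frac{1228717}{3326824}$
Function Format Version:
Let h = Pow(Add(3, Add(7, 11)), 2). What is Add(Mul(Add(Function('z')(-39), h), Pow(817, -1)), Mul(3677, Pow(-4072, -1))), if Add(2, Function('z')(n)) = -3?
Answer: Rational(-1228717, 3326824) ≈ -0.36934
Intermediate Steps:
Function('z')(n) = -5 (Function('z')(n) = Add(-2, -3) = -5)
h = 441 (h = Pow(Add(3, 18), 2) = Pow(21, 2) = 441)
Add(Mul(Add(Function('z')(-39), h), Pow(817, -1)), Mul(3677, Pow(-4072, -1))) = Add(Mul(Add(-5, 441), Pow(817, -1)), Mul(3677, Pow(-4072, -1))) = Add(Mul(436, Rational(1, 817)), Mul(3677, Rational(-1, 4072))) = Add(Rational(436, 817), Rational(-3677, 4072)) = Rational(-1228717, 3326824)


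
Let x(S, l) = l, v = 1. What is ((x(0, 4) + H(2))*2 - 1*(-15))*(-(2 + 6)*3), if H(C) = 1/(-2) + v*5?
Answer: -768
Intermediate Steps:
H(C) = 9/2 (H(C) = 1/(-2) + 1*5 = -½ + 5 = 9/2)
((x(0, 4) + H(2))*2 - 1*(-15))*(-(2 + 6)*3) = ((4 + 9/2)*2 - 1*(-15))*(-(2 + 6)*3) = ((17/2)*2 + 15)*(-8*3) = (17 + 15)*(-1*24) = 32*(-24) = -768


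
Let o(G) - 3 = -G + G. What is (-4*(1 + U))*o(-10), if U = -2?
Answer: 12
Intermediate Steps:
o(G) = 3 (o(G) = 3 + (-G + G) = 3 + 0 = 3)
(-4*(1 + U))*o(-10) = -4*(1 - 2)*3 = -4*(-1)*3 = 4*3 = 12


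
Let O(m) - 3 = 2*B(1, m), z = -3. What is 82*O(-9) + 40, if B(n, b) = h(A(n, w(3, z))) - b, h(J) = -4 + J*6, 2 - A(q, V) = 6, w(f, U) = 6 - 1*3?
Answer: -2830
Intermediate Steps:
w(f, U) = 3 (w(f, U) = 6 - 3 = 3)
A(q, V) = -4 (A(q, V) = 2 - 1*6 = 2 - 6 = -4)
h(J) = -4 + 6*J
B(n, b) = -28 - b (B(n, b) = (-4 + 6*(-4)) - b = (-4 - 24) - b = -28 - b)
O(m) = -53 - 2*m (O(m) = 3 + 2*(-28 - m) = 3 + (-56 - 2*m) = -53 - 2*m)
82*O(-9) + 40 = 82*(-53 - 2*(-9)) + 40 = 82*(-53 + 18) + 40 = 82*(-35) + 40 = -2870 + 40 = -2830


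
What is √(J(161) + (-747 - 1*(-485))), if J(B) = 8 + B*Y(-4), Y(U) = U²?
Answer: 3*√258 ≈ 48.187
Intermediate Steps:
J(B) = 8 + 16*B (J(B) = 8 + B*(-4)² = 8 + B*16 = 8 + 16*B)
√(J(161) + (-747 - 1*(-485))) = √((8 + 16*161) + (-747 - 1*(-485))) = √((8 + 2576) + (-747 + 485)) = √(2584 - 262) = √2322 = 3*√258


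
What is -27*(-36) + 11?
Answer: 983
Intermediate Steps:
-27*(-36) + 11 = 972 + 11 = 983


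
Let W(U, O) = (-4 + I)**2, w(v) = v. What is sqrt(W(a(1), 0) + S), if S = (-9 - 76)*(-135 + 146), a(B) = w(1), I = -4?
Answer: I*sqrt(871) ≈ 29.513*I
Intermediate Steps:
a(B) = 1
S = -935 (S = -85*11 = -935)
W(U, O) = 64 (W(U, O) = (-4 - 4)**2 = (-8)**2 = 64)
sqrt(W(a(1), 0) + S) = sqrt(64 - 935) = sqrt(-871) = I*sqrt(871)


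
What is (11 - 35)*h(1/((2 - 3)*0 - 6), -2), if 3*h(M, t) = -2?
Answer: 16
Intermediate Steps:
h(M, t) = -2/3 (h(M, t) = (1/3)*(-2) = -2/3)
(11 - 35)*h(1/((2 - 3)*0 - 6), -2) = (11 - 35)*(-2/3) = -24*(-2/3) = 16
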